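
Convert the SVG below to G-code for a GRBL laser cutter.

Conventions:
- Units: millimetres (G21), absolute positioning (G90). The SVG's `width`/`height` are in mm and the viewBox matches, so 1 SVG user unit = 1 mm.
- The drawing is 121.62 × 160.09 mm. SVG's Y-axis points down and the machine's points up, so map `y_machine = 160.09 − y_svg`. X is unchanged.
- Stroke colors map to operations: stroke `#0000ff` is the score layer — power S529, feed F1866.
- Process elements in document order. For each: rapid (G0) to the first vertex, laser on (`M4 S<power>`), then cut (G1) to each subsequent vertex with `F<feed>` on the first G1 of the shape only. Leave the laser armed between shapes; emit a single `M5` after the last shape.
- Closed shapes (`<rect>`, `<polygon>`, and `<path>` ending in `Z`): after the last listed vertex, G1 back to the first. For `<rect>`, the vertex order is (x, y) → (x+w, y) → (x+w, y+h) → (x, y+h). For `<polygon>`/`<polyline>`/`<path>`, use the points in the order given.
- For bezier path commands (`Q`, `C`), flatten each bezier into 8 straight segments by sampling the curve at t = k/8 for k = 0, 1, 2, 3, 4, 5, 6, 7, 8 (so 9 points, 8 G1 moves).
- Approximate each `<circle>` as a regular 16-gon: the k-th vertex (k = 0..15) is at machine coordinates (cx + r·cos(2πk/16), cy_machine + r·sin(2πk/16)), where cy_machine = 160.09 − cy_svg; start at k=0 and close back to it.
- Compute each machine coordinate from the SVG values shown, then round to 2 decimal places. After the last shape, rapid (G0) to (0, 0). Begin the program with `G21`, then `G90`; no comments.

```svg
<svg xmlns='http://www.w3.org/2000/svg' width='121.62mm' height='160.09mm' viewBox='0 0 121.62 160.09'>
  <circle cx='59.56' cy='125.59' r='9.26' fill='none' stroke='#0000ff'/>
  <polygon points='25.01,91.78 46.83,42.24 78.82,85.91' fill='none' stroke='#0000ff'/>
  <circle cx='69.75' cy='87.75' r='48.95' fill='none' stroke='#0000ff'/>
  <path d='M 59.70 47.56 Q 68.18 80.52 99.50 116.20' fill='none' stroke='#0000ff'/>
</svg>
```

G21
G90
G0 X68.82 Y34.50
M4 S529
G1 X68.12 Y38.04 F1866
G1 X66.11 Y41.05
G1 X63.10 Y43.06
G1 X59.56 Y43.76
G1 X56.02 Y43.06
G1 X53.01 Y41.05
G1 X51.00 Y38.04
G1 X50.30 Y34.50
G1 X51.00 Y30.96
G1 X53.01 Y27.95
G1 X56.02 Y25.94
G1 X59.56 Y25.24
G1 X63.10 Y25.94
G1 X66.11 Y27.95
G1 X68.12 Y30.96
G1 X68.82 Y34.50
G0 X25.01 Y68.31
M4 S529
G1 X46.83 Y117.85 F1866
G1 X78.82 Y74.18
G1 X25.01 Y68.31
G0 X118.70 Y72.34
M4 S529
G1 X114.97 Y91.07 F1866
G1 X104.36 Y106.95
G1 X88.48 Y117.56
G1 X69.75 Y121.29
G1 X51.02 Y117.56
G1 X35.14 Y106.95
G1 X24.53 Y91.07
G1 X20.80 Y72.34
G1 X24.53 Y53.61
G1 X35.14 Y37.73
G1 X51.02 Y27.12
G1 X69.75 Y23.39
G1 X88.48 Y27.12
G1 X104.36 Y37.73
G1 X114.97 Y53.61
G1 X118.70 Y72.34
G0 X59.70 Y112.53
M4 S529
G1 X62.18 Y104.25 F1866
G1 X65.37 Y95.88
G1 X69.27 Y87.43
G1 X73.89 Y78.89
G1 X79.22 Y70.27
G1 X85.27 Y61.56
G1 X92.03 Y52.77
G1 X99.50 Y43.89
M5
G0 X0.00 Y0.00

Since the viewBox matches the mm dimensions, user units are millimetres directly. The only transform is the Y-flip y_m = 160.09 − y_svg.

Shape 1 is a circle drawn with `<circle>`. Its stroke #0000ff means score at S529, F1866. After flipping Y the toolpath is (68.82,34.50) → (68.12,38.04) → (66.11,41.05) → (63.10,43.06) → (59.56,43.76) → (56.02,43.06) → (53.01,41.05) → (51.00,38.04) → (50.30,34.50) → (51.00,30.96) → (53.01,27.95) → (56.02,25.94) → (59.56,25.24) → (63.10,25.94) → (66.11,27.95) → (68.12,30.96) → (68.82,34.50), returning to the start.

Shape 2 is a regular polygon drawn with `<polygon>`. Its stroke #0000ff means score at S529, F1866. After flipping Y the toolpath is (25.01,68.31) → (46.83,117.85) → (78.82,74.18) → (25.01,68.31), returning to the start.

Shape 3 is a circle drawn with `<circle>`. Its stroke #0000ff means score at S529, F1866. After flipping Y the toolpath is (118.70,72.34) → (114.97,91.07) → (104.36,106.95) → (88.48,117.56) → (69.75,121.29) → (51.02,117.56) → (35.14,106.95) → (24.53,91.07) → (20.80,72.34) → (24.53,53.61) → (35.14,37.73) → (51.02,27.12) → (69.75,23.39) → (88.48,27.12) → (104.36,37.73) → (114.97,53.61) → (118.70,72.34), returning to the start.

Shape 4 is a quadratic bezier drawn with `<path>`. Its stroke #0000ff means score at S529, F1866. After flipping Y the toolpath is (59.70,112.53) → (62.18,104.25) → (65.37,95.88) → (69.27,87.43) → (73.89,78.89) → (79.22,70.27) → (85.27,61.56) → (92.03,52.77) → (99.50,43.89).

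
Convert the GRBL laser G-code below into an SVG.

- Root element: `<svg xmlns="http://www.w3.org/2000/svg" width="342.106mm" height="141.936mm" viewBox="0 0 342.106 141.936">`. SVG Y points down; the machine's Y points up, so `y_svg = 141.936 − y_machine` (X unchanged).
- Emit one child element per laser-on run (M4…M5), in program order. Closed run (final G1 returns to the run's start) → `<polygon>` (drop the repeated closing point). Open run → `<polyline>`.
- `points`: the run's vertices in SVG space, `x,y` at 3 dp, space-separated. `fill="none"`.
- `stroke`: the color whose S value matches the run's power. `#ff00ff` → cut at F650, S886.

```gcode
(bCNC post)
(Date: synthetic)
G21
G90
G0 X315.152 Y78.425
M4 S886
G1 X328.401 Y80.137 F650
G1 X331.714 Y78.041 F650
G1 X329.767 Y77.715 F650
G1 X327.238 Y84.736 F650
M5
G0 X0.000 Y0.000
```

<svg xmlns="http://www.w3.org/2000/svg" width="342.106mm" height="141.936mm" viewBox="0 0 342.106 141.936">
  <polyline points="315.152,63.511 328.401,61.799 331.714,63.895 329.767,64.221 327.238,57.200" fill="none" stroke="#ff00ff"/>
</svg>

Machine Y-up, SVG Y-down with viewBox height 141.936, so y_svg = 141.936 − y_machine; X carries over. Every run uses S886, so all elements get stroke `#ff00ff` (cut).

Run 1: The run is open, so emit a `<polyline>` with points (Y-flipped): 315.152,63.511 328.401,61.799 331.714,63.895 329.767,64.221 327.238,57.200.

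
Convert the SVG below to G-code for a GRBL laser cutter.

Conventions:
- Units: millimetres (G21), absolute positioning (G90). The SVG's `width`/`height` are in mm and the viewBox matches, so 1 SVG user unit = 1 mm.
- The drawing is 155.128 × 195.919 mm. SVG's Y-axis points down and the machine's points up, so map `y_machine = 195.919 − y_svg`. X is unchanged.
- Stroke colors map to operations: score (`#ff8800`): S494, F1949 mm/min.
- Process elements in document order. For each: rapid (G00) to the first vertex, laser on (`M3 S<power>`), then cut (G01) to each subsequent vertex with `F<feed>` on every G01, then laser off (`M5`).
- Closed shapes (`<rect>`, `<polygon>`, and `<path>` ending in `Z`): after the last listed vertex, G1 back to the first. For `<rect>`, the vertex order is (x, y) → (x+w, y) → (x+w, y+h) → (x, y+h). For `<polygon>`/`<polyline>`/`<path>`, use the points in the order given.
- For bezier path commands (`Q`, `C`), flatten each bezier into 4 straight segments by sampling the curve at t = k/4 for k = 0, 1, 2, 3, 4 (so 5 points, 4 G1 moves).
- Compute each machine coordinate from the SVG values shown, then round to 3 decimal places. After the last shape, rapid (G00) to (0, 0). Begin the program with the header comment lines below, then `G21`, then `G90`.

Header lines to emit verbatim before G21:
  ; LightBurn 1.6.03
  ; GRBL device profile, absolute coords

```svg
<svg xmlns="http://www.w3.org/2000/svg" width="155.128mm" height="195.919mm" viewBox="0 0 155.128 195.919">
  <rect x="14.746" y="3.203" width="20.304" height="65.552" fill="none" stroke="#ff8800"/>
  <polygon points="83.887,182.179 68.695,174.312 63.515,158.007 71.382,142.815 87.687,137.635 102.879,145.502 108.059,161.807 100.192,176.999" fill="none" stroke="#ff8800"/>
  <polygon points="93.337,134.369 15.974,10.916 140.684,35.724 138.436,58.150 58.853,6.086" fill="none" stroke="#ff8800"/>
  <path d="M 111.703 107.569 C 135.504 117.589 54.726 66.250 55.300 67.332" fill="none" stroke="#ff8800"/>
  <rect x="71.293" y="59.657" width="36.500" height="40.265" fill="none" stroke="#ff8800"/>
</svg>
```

viewBox `0 0 155.128 195.919` with mm width/height → 1 unit = 1 mm. Flip: y_m = 195.919 − y_svg.

**Shape 1** — `<rect>` rectangle, stroke `#ff8800` → score (S494, F1949). Machine vertices: (14.746,192.716) → (35.050,192.716) → (35.050,127.164) → (14.746,127.164) → (14.746,192.716). Closed: final G1 returns to the first vertex.

**Shape 2** — `<polygon>` regular polygon, stroke `#ff8800` → score (S494, F1949). Machine vertices: (83.887,13.740) → (68.695,21.607) → (63.515,37.912) → (71.382,53.104) → (87.687,58.284) → (102.879,50.417) → (108.059,34.112) → (100.192,18.920) → (83.887,13.740). Closed: final G1 returns to the first vertex.

**Shape 3** — `<polygon>` closed polygon, stroke `#ff8800` → score (S494, F1949). Machine vertices: (93.337,61.550) → (15.974,185.003) → (140.684,160.195) → (138.436,137.769) → (58.853,189.833) → (93.337,61.550). Closed: final G1 returns to the first vertex.

**Shape 4** — `<path>` cubic bezier, stroke `#ff8800` → score (S494, F1949). Control points (SVG): P0=(111.703,107.569), P1=(135.504,117.589), P2=(54.726,66.250), P3=(55.300,67.332); sampled at t=k/4. Machine vertices: (111.703,88.350) → (112.850,90.562) → (92.212,105.117) → (67.218,121.347) → (55.300,128.587). Open path.

**Shape 5** — `<rect>` rectangle, stroke `#ff8800` → score (S494, F1949). Machine vertices: (71.293,136.262) → (107.793,136.262) → (107.793,95.997) → (71.293,95.997) → (71.293,136.262). Closed: final G1 returns to the first vertex.

; LightBurn 1.6.03
; GRBL device profile, absolute coords
G21
G90
G00 X14.746 Y192.716
M3 S494
G01 X35.050 Y192.716 F1949
G01 X35.050 Y127.164 F1949
G01 X14.746 Y127.164 F1949
G01 X14.746 Y192.716 F1949
M5
G00 X83.887 Y13.740
M3 S494
G01 X68.695 Y21.607 F1949
G01 X63.515 Y37.912 F1949
G01 X71.382 Y53.104 F1949
G01 X87.687 Y58.284 F1949
G01 X102.879 Y50.417 F1949
G01 X108.059 Y34.112 F1949
G01 X100.192 Y18.920 F1949
G01 X83.887 Y13.740 F1949
M5
G00 X93.337 Y61.550
M3 S494
G01 X15.974 Y185.003 F1949
G01 X140.684 Y160.195 F1949
G01 X138.436 Y137.769 F1949
G01 X58.853 Y189.833 F1949
G01 X93.337 Y61.550 F1949
M5
G00 X111.703 Y88.350
M3 S494
G01 X112.850 Y90.562 F1949
G01 X92.212 Y105.117 F1949
G01 X67.218 Y121.347 F1949
G01 X55.300 Y128.587 F1949
M5
G00 X71.293 Y136.262
M3 S494
G01 X107.793 Y136.262 F1949
G01 X107.793 Y95.997 F1949
G01 X71.293 Y95.997 F1949
G01 X71.293 Y136.262 F1949
M5
G00 X0.000 Y0.000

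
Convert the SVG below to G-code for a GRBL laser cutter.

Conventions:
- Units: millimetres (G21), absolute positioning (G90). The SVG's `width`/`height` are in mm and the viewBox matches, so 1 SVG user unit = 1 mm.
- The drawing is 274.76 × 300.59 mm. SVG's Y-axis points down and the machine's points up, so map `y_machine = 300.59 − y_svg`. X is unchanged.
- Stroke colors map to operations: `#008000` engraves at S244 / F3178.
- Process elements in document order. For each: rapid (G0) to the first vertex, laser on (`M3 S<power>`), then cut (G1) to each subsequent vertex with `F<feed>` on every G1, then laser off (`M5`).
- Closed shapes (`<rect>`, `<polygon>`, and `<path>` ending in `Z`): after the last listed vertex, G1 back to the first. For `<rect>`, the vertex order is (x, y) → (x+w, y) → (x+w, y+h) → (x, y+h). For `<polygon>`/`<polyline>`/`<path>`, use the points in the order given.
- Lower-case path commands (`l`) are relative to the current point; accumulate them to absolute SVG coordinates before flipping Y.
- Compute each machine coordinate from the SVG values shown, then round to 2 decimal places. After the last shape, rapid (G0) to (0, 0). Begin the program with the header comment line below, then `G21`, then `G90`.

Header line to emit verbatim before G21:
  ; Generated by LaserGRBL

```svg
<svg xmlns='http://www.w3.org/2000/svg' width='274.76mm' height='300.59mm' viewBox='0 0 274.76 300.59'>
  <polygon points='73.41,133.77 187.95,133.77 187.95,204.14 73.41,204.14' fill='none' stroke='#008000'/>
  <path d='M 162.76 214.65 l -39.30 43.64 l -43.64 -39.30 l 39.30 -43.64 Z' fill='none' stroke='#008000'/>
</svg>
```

Since the viewBox matches the mm dimensions, user units are millimetres directly. The only transform is the Y-flip y_m = 300.59 − y_svg.

Shape 1 is a rectangle drawn with `<polygon>`. Its stroke #008000 means engrave at S244, F3178. After flipping Y the toolpath is (73.41,166.82) → (187.95,166.82) → (187.95,96.45) → (73.41,96.45) → (73.41,166.82), returning to the start.

Shape 2 is a regular polygon drawn with `<path>`. Its stroke #008000 means engrave at S244, F3178. After flipping Y the toolpath is (162.76,85.94) → (123.46,42.30) → (79.82,81.60) → (119.12,125.24) → (162.76,85.94), returning to the start.

; Generated by LaserGRBL
G21
G90
G0 X73.41 Y166.82
M3 S244
G1 X187.95 Y166.82 F3178
G1 X187.95 Y96.45 F3178
G1 X73.41 Y96.45 F3178
G1 X73.41 Y166.82 F3178
M5
G0 X162.76 Y85.94
M3 S244
G1 X123.46 Y42.30 F3178
G1 X79.82 Y81.60 F3178
G1 X119.12 Y125.24 F3178
G1 X162.76 Y85.94 F3178
M5
G0 X0.00 Y0.00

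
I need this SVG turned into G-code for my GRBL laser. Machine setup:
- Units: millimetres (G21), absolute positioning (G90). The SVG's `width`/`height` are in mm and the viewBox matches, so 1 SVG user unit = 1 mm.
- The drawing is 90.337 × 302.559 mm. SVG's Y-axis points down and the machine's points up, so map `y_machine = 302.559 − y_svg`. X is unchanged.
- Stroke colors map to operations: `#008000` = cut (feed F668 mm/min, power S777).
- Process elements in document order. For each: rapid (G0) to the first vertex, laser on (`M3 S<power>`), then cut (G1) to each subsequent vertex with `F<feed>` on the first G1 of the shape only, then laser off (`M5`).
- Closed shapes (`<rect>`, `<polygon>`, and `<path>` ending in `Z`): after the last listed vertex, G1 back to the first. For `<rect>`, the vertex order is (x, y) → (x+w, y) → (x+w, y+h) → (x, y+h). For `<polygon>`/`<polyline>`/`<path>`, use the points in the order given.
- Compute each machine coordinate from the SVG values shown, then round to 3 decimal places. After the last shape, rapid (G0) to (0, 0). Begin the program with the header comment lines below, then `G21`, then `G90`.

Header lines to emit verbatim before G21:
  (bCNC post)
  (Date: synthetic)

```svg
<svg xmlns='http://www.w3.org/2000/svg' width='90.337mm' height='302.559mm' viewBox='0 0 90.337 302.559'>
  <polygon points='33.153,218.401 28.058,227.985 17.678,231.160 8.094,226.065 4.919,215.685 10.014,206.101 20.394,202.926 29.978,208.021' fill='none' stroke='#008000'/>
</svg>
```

(bCNC post)
(Date: synthetic)
G21
G90
G0 X33.153 Y84.158
M3 S777
G1 X28.058 Y74.574 F668
G1 X17.678 Y71.399
G1 X8.094 Y76.494
G1 X4.919 Y86.874
G1 X10.014 Y96.458
G1 X20.394 Y99.633
G1 X29.978 Y94.538
G1 X33.153 Y84.158
M5
G0 X0.000 Y0.000

viewBox `0 0 90.337 302.559` with mm width/height → 1 unit = 1 mm. Flip: y_m = 302.559 − y_svg.

**Shape 1** — `<polygon>` regular polygon, stroke `#008000` → cut (S777, F668). Machine vertices: (33.153,84.158) → (28.058,74.574) → (17.678,71.399) → (8.094,76.494) → (4.919,86.874) → (10.014,96.458) → (20.394,99.633) → (29.978,94.538) → (33.153,84.158). Closed: final G1 returns to the first vertex.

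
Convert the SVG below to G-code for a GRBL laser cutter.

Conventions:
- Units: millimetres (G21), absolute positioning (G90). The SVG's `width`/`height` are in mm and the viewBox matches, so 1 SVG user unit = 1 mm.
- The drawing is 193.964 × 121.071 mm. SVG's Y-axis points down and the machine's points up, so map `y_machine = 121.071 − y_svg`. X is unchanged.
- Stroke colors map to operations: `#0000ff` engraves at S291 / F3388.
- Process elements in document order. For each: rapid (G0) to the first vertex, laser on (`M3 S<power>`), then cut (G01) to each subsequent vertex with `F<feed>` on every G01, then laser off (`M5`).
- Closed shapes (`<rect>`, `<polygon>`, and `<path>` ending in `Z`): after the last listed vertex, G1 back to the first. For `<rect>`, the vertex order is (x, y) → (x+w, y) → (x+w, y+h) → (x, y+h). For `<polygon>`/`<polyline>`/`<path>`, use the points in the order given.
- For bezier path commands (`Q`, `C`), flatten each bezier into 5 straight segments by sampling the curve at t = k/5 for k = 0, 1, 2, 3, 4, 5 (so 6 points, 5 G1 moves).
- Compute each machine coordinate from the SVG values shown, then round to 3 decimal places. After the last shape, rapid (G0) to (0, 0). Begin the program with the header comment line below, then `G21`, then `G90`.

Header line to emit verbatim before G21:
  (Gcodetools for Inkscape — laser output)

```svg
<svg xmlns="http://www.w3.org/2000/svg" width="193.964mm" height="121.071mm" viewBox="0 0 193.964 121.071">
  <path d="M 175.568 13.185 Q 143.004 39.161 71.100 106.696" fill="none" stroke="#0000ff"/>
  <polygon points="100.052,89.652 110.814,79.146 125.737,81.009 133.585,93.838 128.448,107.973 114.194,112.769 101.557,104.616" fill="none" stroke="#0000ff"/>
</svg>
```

Since the viewBox matches the mm dimensions, user units are millimetres directly. The only transform is the Y-flip y_m = 121.071 − y_svg.

Shape 1 is a quadratic bezier drawn with `<path>`. Its stroke #0000ff means engrave at S291, F3388. After flipping Y the toolpath is (175.568,107.886) → (160.969,95.833) → (143.222,80.456) → (122.329,61.754) → (98.288,39.727) → (71.100,14.375).

Shape 2 is a regular polygon drawn with `<polygon>`. Its stroke #0000ff means engrave at S291, F3388. After flipping Y the toolpath is (100.052,31.419) → (110.814,41.925) → (125.737,40.062) → (133.585,27.233) → (128.448,13.098) → (114.194,8.302) → (101.557,16.455) → (100.052,31.419), returning to the start.

(Gcodetools for Inkscape — laser output)
G21
G90
G0 X175.568 Y107.886
M3 S291
G01 X160.969 Y95.833 F3388
G01 X143.222 Y80.456 F3388
G01 X122.329 Y61.754 F3388
G01 X98.288 Y39.727 F3388
G01 X71.100 Y14.375 F3388
M5
G0 X100.052 Y31.419
M3 S291
G01 X110.814 Y41.925 F3388
G01 X125.737 Y40.062 F3388
G01 X133.585 Y27.233 F3388
G01 X128.448 Y13.098 F3388
G01 X114.194 Y8.302 F3388
G01 X101.557 Y16.455 F3388
G01 X100.052 Y31.419 F3388
M5
G0 X0.000 Y0.000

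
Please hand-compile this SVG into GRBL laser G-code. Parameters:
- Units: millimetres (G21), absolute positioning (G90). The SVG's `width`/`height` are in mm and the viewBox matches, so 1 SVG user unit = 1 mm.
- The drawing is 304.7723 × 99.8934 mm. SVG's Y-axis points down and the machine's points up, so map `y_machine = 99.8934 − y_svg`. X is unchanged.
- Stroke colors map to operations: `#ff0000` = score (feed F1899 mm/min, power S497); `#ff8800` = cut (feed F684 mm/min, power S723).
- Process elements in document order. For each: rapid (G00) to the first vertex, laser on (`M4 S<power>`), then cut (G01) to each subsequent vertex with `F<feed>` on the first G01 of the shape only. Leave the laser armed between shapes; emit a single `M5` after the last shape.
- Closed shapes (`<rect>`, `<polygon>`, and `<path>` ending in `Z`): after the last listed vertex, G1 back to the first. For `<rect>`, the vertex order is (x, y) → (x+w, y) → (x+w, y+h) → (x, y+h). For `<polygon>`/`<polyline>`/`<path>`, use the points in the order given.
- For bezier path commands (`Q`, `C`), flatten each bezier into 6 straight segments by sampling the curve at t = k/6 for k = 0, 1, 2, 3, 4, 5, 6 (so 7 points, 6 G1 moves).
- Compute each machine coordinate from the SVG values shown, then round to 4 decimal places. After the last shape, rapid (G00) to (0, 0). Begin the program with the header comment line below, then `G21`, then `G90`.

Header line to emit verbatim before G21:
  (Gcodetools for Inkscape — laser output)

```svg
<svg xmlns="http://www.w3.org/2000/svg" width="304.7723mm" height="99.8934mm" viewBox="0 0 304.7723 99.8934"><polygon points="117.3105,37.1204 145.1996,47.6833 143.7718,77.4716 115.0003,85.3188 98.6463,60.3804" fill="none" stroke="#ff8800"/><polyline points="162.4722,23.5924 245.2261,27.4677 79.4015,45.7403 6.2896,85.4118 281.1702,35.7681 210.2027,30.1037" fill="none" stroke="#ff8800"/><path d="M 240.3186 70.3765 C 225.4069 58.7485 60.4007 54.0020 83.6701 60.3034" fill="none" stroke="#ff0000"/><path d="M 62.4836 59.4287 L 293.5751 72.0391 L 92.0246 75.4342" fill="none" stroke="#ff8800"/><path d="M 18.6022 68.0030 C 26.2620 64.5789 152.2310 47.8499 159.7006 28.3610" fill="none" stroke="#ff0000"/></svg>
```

(Gcodetools for Inkscape — laser output)
G21
G90
G00 X117.3105 Y62.7730
M4 S723
G01 X145.1996 Y52.2101 F684
G01 X143.7718 Y22.4218
G01 X115.0003 Y14.5746
G01 X98.6463 Y39.5130
G01 X117.3105 Y62.7730
G00 X162.4722 Y76.3010
M4 S723
G01 X245.2261 Y72.4257 F684
G01 X79.4015 Y54.1531
G01 X6.2896 Y14.4816
G01 X281.1702 Y64.1253
G01 X210.2027 Y69.7897
G00 X240.3186 Y29.5169
M4 S497
G01 X221.9214 Y34.7382 F1899
G01 X187.9076 Y38.6968
G01 X147.6764 Y41.2770
G01 X110.6270 Y42.3631
G01 X86.1585 Y41.8393
G01 X83.6701 Y39.5900
G00 X62.4836 Y40.4647
M4 S723
G01 X293.5751 Y27.8543 F684
G01 X92.0246 Y24.4592
G00 X18.6022 Y31.8904
M4 S497
G01 X31.1949 Y34.6624 F1899
G01 X56.9277 Y39.3589
G01 X89.2227 Y45.6871
G01 X121.5019 Y53.3540
G01 X147.1872 Y62.0668
G01 X159.7006 Y71.5324
M5
G00 X0.0000 Y0.0000

viewBox `0 0 304.7723 99.8934` with mm width/height → 1 unit = 1 mm. Flip: y_m = 99.8934 − y_svg.

**Shape 1** — `<polygon>` regular polygon, stroke `#ff8800` → cut (S723, F684). Machine vertices: (117.3105,62.7730) → (145.1996,52.2101) → (143.7718,22.4218) → (115.0003,14.5746) → (98.6463,39.5130) → (117.3105,62.7730). Closed: final G1 returns to the first vertex.

**Shape 2** — `<polyline>` open polyline, stroke `#ff8800` → cut (S723, F684). Machine vertices: (162.4722,76.3010) → (245.2261,72.4257) → (79.4015,54.1531) → (6.2896,14.4816) → (281.1702,64.1253) → (210.2027,69.7897). Open path.

**Shape 3** — `<path>` cubic bezier, stroke `#ff0000` → score (S497, F1899). Control points (SVG): P0=(240.3186,70.3765), P1=(225.4069,58.7485), P2=(60.4007,54.0020), P3=(83.6701,60.3034); sampled at t=k/6. Machine vertices: (240.3186,29.5169) → (221.9214,34.7382) → (187.9076,38.6968) → (147.6764,41.2770) → (110.6270,42.3631) → (86.1585,41.8393) → (83.6701,39.5900). Open path.

**Shape 4** — `<path>` open polyline, stroke `#ff8800` → cut (S723, F684). Machine vertices: (62.4836,40.4647) → (293.5751,27.8543) → (92.0246,24.4592). Open path.

**Shape 5** — `<path>` cubic bezier, stroke `#ff0000` → score (S497, F1899). Control points (SVG): P0=(18.6022,68.0030), P1=(26.2620,64.5789), P2=(152.2310,47.8499), P3=(159.7006,28.3610); sampled at t=k/6. Machine vertices: (18.6022,31.8904) → (31.1949,34.6624) → (56.9277,39.3589) → (89.2227,45.6871) → (121.5019,53.3540) → (147.1872,62.0668) → (159.7006,71.5324). Open path.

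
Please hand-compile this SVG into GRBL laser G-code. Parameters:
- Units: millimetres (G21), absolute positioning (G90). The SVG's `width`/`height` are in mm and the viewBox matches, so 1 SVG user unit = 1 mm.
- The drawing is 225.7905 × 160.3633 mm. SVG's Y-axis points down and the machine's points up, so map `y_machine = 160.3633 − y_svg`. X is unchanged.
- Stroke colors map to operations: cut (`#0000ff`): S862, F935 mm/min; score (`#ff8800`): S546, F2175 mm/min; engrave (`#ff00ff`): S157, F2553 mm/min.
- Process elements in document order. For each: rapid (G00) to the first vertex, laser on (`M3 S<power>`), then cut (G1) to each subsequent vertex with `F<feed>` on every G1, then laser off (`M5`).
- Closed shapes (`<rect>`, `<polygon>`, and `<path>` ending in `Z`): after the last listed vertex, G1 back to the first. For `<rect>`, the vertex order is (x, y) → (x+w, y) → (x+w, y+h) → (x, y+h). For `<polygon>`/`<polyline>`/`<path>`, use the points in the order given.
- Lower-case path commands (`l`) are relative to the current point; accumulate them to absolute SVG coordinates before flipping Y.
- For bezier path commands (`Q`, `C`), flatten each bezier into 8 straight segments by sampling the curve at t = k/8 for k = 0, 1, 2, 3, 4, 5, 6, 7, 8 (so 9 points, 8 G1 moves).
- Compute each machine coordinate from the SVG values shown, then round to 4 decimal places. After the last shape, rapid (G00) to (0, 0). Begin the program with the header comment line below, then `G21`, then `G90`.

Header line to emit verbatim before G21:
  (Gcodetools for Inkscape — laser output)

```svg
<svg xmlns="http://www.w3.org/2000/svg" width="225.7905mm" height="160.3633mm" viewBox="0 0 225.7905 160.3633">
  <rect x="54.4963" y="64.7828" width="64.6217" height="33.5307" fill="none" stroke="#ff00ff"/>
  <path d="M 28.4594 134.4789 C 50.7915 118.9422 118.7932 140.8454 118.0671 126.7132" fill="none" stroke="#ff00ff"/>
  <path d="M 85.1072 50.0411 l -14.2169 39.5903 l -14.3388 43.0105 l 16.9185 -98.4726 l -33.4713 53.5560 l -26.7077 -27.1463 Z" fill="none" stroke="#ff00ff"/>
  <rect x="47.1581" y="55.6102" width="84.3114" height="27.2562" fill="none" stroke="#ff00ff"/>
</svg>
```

(Gcodetools for Inkscape — laser output)
G21
G90
G00 X54.4963 Y95.5805
M3 S157
G1 X119.1180 Y95.5805 F2553
G1 X119.1180 Y62.0498 F2553
G1 X54.4963 Y62.0498 F2553
G1 X54.4963 Y95.5805 F2553
M5
G00 X28.4594 Y25.8844
M3 S157
G1 X38.7513 Y30.0992 F2553
G1 X51.9841 Y31.6650 F2553
G1 X66.8172 Y31.4429 F2553
G1 X81.9101 Y30.2939 F2553
G1 X95.9221 Y29.0791 F2553
G1 X107.5127 Y28.6595 F2553
G1 X115.3412 Y29.8962 F2553
G1 X118.0671 Y33.6501 F2553
M5
G00 X85.1072 Y110.3222
M3 S157
G1 X70.8903 Y70.7319 F2553
G1 X56.5515 Y27.7214 F2553
G1 X73.4700 Y126.1940 F2553
G1 X39.9987 Y72.6380 F2553
G1 X13.2910 Y99.7843 F2553
G1 X85.1072 Y110.3222 F2553
M5
G00 X47.1581 Y104.7531
M3 S157
G1 X131.4695 Y104.7531 F2553
G1 X131.4695 Y77.4969 F2553
G1 X47.1581 Y77.4969 F2553
G1 X47.1581 Y104.7531 F2553
M5
G00 X0.0000 Y0.0000

1 u = 1 mm; y_m = 160.3633 − y.

[1] `<rect>` rectangle, #ff00ff→engrave S157 F2553: (54.4963,95.5805) → (119.1180,95.5805) → (119.1180,62.0498) → (54.4963,62.0498) → (54.4963,95.5805) (closed)

[2] `<path>` cubic bezier, #ff00ff→engrave S157 F2553: (28.4594,25.8844) → (38.7513,30.0992) → (51.9841,31.6650) → (66.8172,31.4429) → (81.9101,30.2939) → (95.9221,29.0791) → (107.5127,28.6595) → (115.3412,29.8962) → (118.0671,33.6501)

[3] `<path>` closed polygon, #ff00ff→engrave S157 F2553: (85.1072,110.3222) → (70.8903,70.7319) → (56.5515,27.7214) → (73.4700,126.1940) → (39.9987,72.6380) → (13.2910,99.7843) → (85.1072,110.3222) (closed)

[4] `<rect>` rectangle, #ff00ff→engrave S157 F2553: (47.1581,104.7531) → (131.4695,104.7531) → (131.4695,77.4969) → (47.1581,77.4969) → (47.1581,104.7531) (closed)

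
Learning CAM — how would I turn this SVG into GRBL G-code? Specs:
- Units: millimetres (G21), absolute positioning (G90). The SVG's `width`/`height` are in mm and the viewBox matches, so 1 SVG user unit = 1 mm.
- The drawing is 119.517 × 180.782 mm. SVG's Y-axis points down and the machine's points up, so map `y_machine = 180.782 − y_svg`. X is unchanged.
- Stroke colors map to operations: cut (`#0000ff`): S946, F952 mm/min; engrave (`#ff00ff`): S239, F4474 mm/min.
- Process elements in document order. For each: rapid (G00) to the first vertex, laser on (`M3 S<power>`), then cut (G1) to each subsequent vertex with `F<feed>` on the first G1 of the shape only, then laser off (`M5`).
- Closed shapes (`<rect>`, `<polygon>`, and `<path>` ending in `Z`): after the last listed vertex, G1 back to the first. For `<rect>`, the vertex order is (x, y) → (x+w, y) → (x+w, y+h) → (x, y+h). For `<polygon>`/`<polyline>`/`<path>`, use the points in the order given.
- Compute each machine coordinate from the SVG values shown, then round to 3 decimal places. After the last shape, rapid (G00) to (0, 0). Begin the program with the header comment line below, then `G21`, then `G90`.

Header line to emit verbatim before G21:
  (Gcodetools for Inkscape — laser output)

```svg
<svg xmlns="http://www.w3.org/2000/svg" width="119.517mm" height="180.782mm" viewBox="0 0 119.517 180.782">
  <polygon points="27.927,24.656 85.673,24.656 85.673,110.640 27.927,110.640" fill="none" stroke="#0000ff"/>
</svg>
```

Since the viewBox matches the mm dimensions, user units are millimetres directly. The only transform is the Y-flip y_m = 180.782 − y_svg.

Shape 1 is a rectangle drawn with `<polygon>`. Its stroke #0000ff means cut at S946, F952. After flipping Y the toolpath is (27.927,156.126) → (85.673,156.126) → (85.673,70.142) → (27.927,70.142) → (27.927,156.126), returning to the start.

(Gcodetools for Inkscape — laser output)
G21
G90
G00 X27.927 Y156.126
M3 S946
G1 X85.673 Y156.126 F952
G1 X85.673 Y70.142
G1 X27.927 Y70.142
G1 X27.927 Y156.126
M5
G00 X0.000 Y0.000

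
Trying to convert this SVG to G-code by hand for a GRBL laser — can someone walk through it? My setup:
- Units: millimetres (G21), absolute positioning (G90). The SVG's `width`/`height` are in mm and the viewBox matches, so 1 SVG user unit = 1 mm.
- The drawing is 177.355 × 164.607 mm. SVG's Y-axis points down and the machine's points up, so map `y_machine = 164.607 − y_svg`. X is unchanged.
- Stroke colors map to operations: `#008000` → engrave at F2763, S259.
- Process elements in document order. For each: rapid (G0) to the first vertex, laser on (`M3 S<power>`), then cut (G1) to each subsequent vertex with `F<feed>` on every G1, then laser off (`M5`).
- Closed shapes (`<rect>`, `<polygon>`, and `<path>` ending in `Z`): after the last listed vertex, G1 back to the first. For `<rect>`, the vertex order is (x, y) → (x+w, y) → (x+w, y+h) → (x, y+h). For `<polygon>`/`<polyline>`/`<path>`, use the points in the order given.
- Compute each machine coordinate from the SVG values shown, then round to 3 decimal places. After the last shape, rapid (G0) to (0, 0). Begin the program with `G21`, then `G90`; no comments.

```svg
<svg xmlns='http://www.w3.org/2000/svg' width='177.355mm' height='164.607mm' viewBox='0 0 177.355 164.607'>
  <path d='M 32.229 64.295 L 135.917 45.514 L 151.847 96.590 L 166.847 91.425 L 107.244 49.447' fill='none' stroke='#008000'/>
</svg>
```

Since the viewBox matches the mm dimensions, user units are millimetres directly. The only transform is the Y-flip y_m = 164.607 − y_svg.

Shape 1 is a open polyline drawn with `<path>`. Its stroke #008000 means engrave at S259, F2763. After flipping Y the toolpath is (32.229,100.312) → (135.917,119.093) → (151.847,68.017) → (166.847,73.182) → (107.244,115.160).

G21
G90
G0 X32.229 Y100.312
M3 S259
G1 X135.917 Y119.093 F2763
G1 X151.847 Y68.017 F2763
G1 X166.847 Y73.182 F2763
G1 X107.244 Y115.160 F2763
M5
G0 X0.000 Y0.000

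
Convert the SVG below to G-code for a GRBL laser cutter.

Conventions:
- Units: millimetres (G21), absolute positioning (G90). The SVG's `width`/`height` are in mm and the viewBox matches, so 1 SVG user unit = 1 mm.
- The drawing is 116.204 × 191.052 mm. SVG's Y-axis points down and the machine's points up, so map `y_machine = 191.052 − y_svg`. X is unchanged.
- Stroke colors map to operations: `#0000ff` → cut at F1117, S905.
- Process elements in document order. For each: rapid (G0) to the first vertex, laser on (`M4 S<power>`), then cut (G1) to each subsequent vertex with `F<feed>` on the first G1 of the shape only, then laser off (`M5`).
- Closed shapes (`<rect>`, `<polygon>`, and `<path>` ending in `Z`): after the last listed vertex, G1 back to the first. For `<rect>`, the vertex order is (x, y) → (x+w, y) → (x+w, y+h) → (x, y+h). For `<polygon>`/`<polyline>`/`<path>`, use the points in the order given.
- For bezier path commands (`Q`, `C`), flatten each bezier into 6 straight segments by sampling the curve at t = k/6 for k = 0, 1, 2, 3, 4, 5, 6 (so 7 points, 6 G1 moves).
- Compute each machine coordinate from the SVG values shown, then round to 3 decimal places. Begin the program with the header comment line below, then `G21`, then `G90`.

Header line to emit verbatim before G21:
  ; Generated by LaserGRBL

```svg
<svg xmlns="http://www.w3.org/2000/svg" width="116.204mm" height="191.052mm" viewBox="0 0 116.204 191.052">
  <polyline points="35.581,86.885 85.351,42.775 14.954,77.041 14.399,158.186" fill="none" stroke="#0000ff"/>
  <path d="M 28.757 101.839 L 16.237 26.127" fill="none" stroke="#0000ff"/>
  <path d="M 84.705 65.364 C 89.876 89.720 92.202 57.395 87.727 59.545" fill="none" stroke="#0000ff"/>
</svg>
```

; Generated by LaserGRBL
G21
G90
G0 X35.581 Y104.167
M4 S905
G1 X85.351 Y148.277 F1117
G1 X14.954 Y114.011
G1 X14.399 Y32.866
M5
G0 X28.757 Y89.213
M4 S905
G1 X16.237 Y164.925 F1117
M5
G0 X84.705 Y125.688
M4 S905
G1 X87.035 Y117.811 F1117
G1 X88.781 Y116.850
G1 X89.833 Y120.270
G1 X90.082 Y125.541
G1 X89.416 Y130.131
G1 X87.727 Y131.507
M5

1 u = 1 mm; y_m = 191.052 − y.

[1] `<polyline>` open polyline, #0000ff→cut S905 F1117: (35.581,104.167) → (85.351,148.277) → (14.954,114.011) → (14.399,32.866)

[2] `<path>` line segment, #0000ff→cut S905 F1117: (28.757,89.213) → (16.237,164.925)

[3] `<path>` cubic bezier, #0000ff→cut S905 F1117: (84.705,125.688) → (87.035,117.811) → (88.781,116.850) → (89.833,120.270) → (90.082,125.541) → (89.416,130.131) → (87.727,131.507)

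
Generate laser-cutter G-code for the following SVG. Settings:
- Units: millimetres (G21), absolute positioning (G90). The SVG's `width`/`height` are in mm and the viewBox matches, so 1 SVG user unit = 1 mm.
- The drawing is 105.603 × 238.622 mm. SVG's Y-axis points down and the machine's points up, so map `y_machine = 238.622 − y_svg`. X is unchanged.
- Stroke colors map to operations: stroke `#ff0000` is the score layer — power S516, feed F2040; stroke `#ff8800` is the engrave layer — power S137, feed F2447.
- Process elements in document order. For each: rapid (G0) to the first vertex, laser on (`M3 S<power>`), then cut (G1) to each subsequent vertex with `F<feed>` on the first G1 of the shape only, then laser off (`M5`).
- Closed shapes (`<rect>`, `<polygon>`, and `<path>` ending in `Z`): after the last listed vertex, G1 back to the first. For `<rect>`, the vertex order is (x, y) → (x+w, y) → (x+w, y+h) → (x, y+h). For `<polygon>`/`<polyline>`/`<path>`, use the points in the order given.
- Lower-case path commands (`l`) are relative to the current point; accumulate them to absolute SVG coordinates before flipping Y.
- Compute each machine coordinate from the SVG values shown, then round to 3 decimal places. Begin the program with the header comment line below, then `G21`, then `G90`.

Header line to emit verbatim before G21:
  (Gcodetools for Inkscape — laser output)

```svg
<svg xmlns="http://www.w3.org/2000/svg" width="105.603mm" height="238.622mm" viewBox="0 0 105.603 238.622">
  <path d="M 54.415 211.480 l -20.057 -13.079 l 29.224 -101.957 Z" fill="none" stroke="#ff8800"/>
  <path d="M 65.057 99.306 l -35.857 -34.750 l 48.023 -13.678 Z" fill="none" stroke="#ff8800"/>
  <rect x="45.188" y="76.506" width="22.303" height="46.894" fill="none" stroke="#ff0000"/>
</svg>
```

viewBox `0 0 105.603 238.622` with mm width/height → 1 unit = 1 mm. Flip: y_m = 238.622 − y_svg.

**Shape 1** — `<path>` closed polygon, stroke `#ff8800` → engrave (S137, F2447). Machine vertices: (54.415,27.142) → (34.358,40.221) → (63.582,142.178) → (54.415,27.142). Closed: final G1 returns to the first vertex.

**Shape 2** — `<path>` regular polygon, stroke `#ff8800` → engrave (S137, F2447). Machine vertices: (65.057,139.316) → (29.200,174.066) → (77.223,187.744) → (65.057,139.316). Closed: final G1 returns to the first vertex.

**Shape 3** — `<rect>` rectangle, stroke `#ff0000` → score (S516, F2040). Machine vertices: (45.188,162.116) → (67.491,162.116) → (67.491,115.222) → (45.188,115.222) → (45.188,162.116). Closed: final G1 returns to the first vertex.

(Gcodetools for Inkscape — laser output)
G21
G90
G0 X54.415 Y27.142
M3 S137
G1 X34.358 Y40.221 F2447
G1 X63.582 Y142.178
G1 X54.415 Y27.142
M5
G0 X65.057 Y139.316
M3 S137
G1 X29.200 Y174.066 F2447
G1 X77.223 Y187.744
G1 X65.057 Y139.316
M5
G0 X45.188 Y162.116
M3 S516
G1 X67.491 Y162.116 F2040
G1 X67.491 Y115.222
G1 X45.188 Y115.222
G1 X45.188 Y162.116
M5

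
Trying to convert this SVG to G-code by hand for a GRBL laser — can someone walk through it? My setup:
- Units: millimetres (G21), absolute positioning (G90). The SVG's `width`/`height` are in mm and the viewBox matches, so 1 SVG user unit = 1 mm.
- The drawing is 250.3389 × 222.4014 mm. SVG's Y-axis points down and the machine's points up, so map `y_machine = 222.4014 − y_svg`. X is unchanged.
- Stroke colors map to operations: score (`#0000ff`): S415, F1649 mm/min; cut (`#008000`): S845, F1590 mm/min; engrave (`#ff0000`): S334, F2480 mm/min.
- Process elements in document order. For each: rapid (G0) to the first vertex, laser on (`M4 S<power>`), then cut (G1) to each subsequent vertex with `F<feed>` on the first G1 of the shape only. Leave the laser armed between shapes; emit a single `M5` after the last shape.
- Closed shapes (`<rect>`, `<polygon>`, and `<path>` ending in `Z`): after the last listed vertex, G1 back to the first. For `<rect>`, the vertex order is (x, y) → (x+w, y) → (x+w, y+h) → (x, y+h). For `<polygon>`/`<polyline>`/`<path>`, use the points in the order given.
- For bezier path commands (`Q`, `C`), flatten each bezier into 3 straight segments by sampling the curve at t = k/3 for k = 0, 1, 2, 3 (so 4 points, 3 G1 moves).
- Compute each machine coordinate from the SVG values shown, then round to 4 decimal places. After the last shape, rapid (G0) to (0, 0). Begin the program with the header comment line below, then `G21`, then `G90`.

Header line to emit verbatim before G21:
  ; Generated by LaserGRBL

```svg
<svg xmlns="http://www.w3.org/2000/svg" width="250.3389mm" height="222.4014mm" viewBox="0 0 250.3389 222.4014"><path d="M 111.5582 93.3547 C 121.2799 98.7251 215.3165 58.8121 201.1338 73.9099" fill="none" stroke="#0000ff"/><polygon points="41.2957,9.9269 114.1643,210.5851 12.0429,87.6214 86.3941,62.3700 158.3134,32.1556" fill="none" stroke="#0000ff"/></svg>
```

Since the viewBox matches the mm dimensions, user units are millimetres directly. The only transform is the Y-flip y_m = 222.4014 − y_svg.

Shape 1 is a cubic bezier drawn with `<path>`. Its stroke #0000ff means score at S415, F1649. After flipping Y the toolpath is (111.5582,129.0467) → (142.2540,135.0562) → (186.3743,148.9670) → (201.1338,148.4915).

Shape 2 is a closed polygon drawn with `<polygon>`. Its stroke #0000ff means score at S415, F1649. After flipping Y the toolpath is (41.2957,212.4745) → (114.1643,11.8163) → (12.0429,134.7800) → (86.3941,160.0314) → (158.3134,190.2458) → (41.2957,212.4745), returning to the start.

; Generated by LaserGRBL
G21
G90
G0 X111.5582 Y129.0467
M4 S415
G1 X142.2540 Y135.0562 F1649
G1 X186.3743 Y148.9670
G1 X201.1338 Y148.4915
G0 X41.2957 Y212.4745
M4 S415
G1 X114.1643 Y11.8163 F1649
G1 X12.0429 Y134.7800
G1 X86.3941 Y160.0314
G1 X158.3134 Y190.2458
G1 X41.2957 Y212.4745
M5
G0 X0.0000 Y0.0000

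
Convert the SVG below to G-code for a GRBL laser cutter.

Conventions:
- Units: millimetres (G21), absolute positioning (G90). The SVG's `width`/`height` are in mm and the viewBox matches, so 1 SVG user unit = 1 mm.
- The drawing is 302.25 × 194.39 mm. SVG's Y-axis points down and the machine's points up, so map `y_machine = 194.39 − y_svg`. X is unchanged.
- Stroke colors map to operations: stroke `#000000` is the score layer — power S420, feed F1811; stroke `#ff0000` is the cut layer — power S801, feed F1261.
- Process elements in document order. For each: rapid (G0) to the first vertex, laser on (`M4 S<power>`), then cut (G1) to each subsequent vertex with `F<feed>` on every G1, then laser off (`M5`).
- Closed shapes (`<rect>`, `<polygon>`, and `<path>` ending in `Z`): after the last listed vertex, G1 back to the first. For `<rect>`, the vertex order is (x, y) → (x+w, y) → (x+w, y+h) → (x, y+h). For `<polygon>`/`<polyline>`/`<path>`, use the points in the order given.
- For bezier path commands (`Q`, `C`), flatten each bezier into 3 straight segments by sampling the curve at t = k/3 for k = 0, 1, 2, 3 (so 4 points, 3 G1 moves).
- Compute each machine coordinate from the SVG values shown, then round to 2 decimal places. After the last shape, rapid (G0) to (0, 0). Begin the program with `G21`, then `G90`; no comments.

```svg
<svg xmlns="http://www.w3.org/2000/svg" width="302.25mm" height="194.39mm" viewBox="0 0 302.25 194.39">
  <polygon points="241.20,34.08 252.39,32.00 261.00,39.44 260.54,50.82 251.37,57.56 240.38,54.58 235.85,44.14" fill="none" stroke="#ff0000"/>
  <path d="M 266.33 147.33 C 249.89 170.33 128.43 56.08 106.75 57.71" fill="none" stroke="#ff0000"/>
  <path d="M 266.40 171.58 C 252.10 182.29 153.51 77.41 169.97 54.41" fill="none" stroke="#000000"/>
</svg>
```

viewBox `0 0 302.25 194.39` with mm width/height → 1 unit = 1 mm. Flip: y_m = 194.39 − y_svg.

**Shape 1** — `<polygon>` regular polygon, stroke `#ff0000` → cut (S801, F1261). Machine vertices: (241.20,160.31) → (252.39,162.39) → (261.00,154.95) → (260.54,143.57) → (251.37,136.83) → (240.38,139.81) → (235.85,150.25) → (241.20,160.31). Closed: final G1 returns to the first vertex.

**Shape 2** — `<path>` cubic bezier, stroke `#ff0000` → cut (S801, F1261). Control points (SVG): P0=(266.33,147.33), P1=(249.89,170.33), P2=(128.43,56.08), P3=(106.75,57.71); sampled at t=k/3. Machine vertices: (266.33,47.06) → (222.47,60.43) → (154.10,109.06) → (106.75,136.68). Open path.

**Shape 3** — `<path>` cubic bezier, stroke `#000000` → score (S420, F1811). Control points (SVG): P0=(266.40,171.58), P1=(252.10,182.29), P2=(153.51,77.41), P3=(169.97,54.41); sampled at t=k/3. Machine vertices: (266.40,22.81) → (231.39,43.32) → (184.48,97.00) → (169.97,139.98). Open path.

G21
G90
G0 X241.20 Y160.31
M4 S801
G1 X252.39 Y162.39 F1261
G1 X261.00 Y154.95 F1261
G1 X260.54 Y143.57 F1261
G1 X251.37 Y136.83 F1261
G1 X240.38 Y139.81 F1261
G1 X235.85 Y150.25 F1261
G1 X241.20 Y160.31 F1261
M5
G0 X266.33 Y47.06
M4 S801
G1 X222.47 Y60.43 F1261
G1 X154.10 Y109.06 F1261
G1 X106.75 Y136.68 F1261
M5
G0 X266.40 Y22.81
M4 S420
G1 X231.39 Y43.32 F1811
G1 X184.48 Y97.00 F1811
G1 X169.97 Y139.98 F1811
M5
G0 X0.00 Y0.00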